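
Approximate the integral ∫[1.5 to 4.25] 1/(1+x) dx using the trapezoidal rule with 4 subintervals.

f(x) = 1/(1+x)
a = 1.5, b = 4.25, n = 4
h = (b - a)/n = 0.687500

Trapezoidal rule: (h/2)[f(x₀) + 2f(x₁) + 2f(x₂) + ... + f(xₙ)]

x_0 = 1.5000, f(x_0) = 0.400000, coefficient = 1
x_1 = 2.1875, f(x_1) = 0.313725, coefficient = 2
x_2 = 2.8750, f(x_2) = 0.258065, coefficient = 2
x_3 = 3.5625, f(x_3) = 0.219178, coefficient = 2
x_4 = 4.2500, f(x_4) = 0.190476, coefficient = 1

I ≈ (0.687500/2) × 2.172412 = 0.746767
Exact value: 0.741937
Error: 0.004829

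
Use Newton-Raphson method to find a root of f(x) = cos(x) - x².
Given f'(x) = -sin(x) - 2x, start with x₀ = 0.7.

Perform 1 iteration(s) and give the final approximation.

f(x) = cos(x) - x²
f'(x) = -sin(x) - 2x
x₀ = 0.7

Newton-Raphson formula: x_{n+1} = x_n - f(x_n)/f'(x_n)

Iteration 1:
  f(0.700000) = 0.274842
  f'(0.700000) = -2.044218
  x_1 = 0.700000 - 0.274842/(-2.044218) = 0.834449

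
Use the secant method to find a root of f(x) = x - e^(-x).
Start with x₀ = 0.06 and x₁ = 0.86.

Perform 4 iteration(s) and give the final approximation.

f(x) = x - e^(-x)
x₀ = 0.06, x₁ = 0.86

Secant formula: x_{n+1} = x_n - f(x_n)(x_n - x_{n-1})/(f(x_n) - f(x_{n-1}))

Iteration 1:
  f(0.060000) = -0.881765
  f(0.860000) = 0.436838
  x_2 = 0.860000 - 0.436838×(0.860000 - 0.060000)/(0.436838 - (-0.881765))
       = 0.594969
Iteration 2:
  f(0.860000) = 0.436838
  f(0.594969) = 0.043390
  x_3 = 0.594969 - 0.043390×(0.594969 - 0.860000)/(0.043390 - 0.436838)
       = 0.565741
Iteration 3:
  f(0.594969) = 0.043390
  f(0.565741) = -0.002197
  x_4 = 0.565741 - (-0.002197)×(0.565741 - 0.594969)/(-0.002197 - 0.043390)
       = 0.567150
Iteration 4:
  f(0.565741) = -0.002197
  f(0.567150) = 0.000011
  x_5 = 0.567150 - 0.000011×(0.567150 - 0.565741)/(0.000011 - (-0.002197))
       = 0.567143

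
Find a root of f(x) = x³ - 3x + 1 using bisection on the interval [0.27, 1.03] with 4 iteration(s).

f(x) = x³ - 3x + 1
Initial interval: [0.27, 1.03]

Iteration 1:
  c_1 = (0.270000 + 1.030000)/2 = 0.650000
  f(c_1) = f(0.650000) = -0.675375
  f(a) × f(c) < 0, new interval: [0.270000, 0.650000]
Iteration 2:
  c_2 = (0.270000 + 0.650000)/2 = 0.460000
  f(c_2) = f(0.460000) = -0.282664
  f(a) × f(c) < 0, new interval: [0.270000, 0.460000]
Iteration 3:
  c_3 = (0.270000 + 0.460000)/2 = 0.365000
  f(c_3) = f(0.365000) = -0.046373
  f(a) × f(c) < 0, new interval: [0.270000, 0.365000]
Iteration 4:
  c_4 = (0.270000 + 0.365000)/2 = 0.317500
  f(c_4) = f(0.317500) = 0.079506
  f(a) × f(c) ≥ 0, new interval: [0.317500, 0.365000]

After 4 iteration(s), the approximation is c_4 = 0.317500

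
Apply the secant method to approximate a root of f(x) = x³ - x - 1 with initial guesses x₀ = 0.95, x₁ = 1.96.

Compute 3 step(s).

f(x) = x³ - x - 1
x₀ = 0.95, x₁ = 1.96

Secant formula: x_{n+1} = x_n - f(x_n)(x_n - x_{n-1})/(f(x_n) - f(x_{n-1}))

Iteration 1:
  f(0.950000) = -1.092625
  f(1.960000) = 4.569536
  x_2 = 1.960000 - 4.569536×(1.960000 - 0.950000)/(4.569536 - (-1.092625))
       = 1.144899
Iteration 2:
  f(1.960000) = 4.569536
  f(1.144899) = -0.644172
  x_3 = 1.144899 - (-0.644172)×(1.144899 - 1.960000)/(-0.644172 - 4.569536)
       = 1.245608
Iteration 3:
  f(1.144899) = -0.644172
  f(1.245608) = -0.312999
  x_4 = 1.245608 - (-0.312999)×(1.245608 - 1.144899)/(-0.312999 - (-0.644172))
       = 1.340790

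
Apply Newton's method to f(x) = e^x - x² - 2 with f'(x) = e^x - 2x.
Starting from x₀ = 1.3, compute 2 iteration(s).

f(x) = e^x - x² - 2
f'(x) = e^x - 2x
x₀ = 1.3

Newton-Raphson formula: x_{n+1} = x_n - f(x_n)/f'(x_n)

Iteration 1:
  f(1.300000) = -0.020703
  f'(1.300000) = 1.069297
  x_1 = 1.300000 - (-0.020703)/1.069297 = 1.319362
Iteration 2:
  f(1.319362) = 0.000317
  f'(1.319362) = 1.102309
  x_2 = 1.319362 - 0.000317/1.102309 = 1.319074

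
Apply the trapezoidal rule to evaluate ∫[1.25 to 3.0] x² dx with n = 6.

f(x) = x²
a = 1.25, b = 3.0, n = 6
h = (b - a)/n = 0.291667

Trapezoidal rule: (h/2)[f(x₀) + 2f(x₁) + 2f(x₂) + ... + f(xₙ)]

x_0 = 1.2500, f(x_0) = 1.562500, coefficient = 1
x_1 = 1.5417, f(x_1) = 2.376736, coefficient = 2
x_2 = 1.8333, f(x_2) = 3.361111, coefficient = 2
x_3 = 2.1250, f(x_3) = 4.515625, coefficient = 2
x_4 = 2.4167, f(x_4) = 5.840278, coefficient = 2
x_5 = 2.7083, f(x_5) = 7.335069, coefficient = 2
x_6 = 3.0000, f(x_6) = 9.000000, coefficient = 1

I ≈ (0.291667/2) × 57.420139 = 8.373770
Exact value: 8.348958
Error: 0.024812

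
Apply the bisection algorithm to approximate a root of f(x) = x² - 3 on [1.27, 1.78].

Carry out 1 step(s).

f(x) = x² - 3
Initial interval: [1.27, 1.78]

Iteration 1:
  c_1 = (1.270000 + 1.780000)/2 = 1.525000
  f(c_1) = f(1.525000) = -0.674375
  f(a) × f(c) ≥ 0, new interval: [1.525000, 1.780000]

After 1 iteration(s), the approximation is c_1 = 1.525000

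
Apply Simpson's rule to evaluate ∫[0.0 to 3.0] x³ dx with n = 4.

f(x) = x³
a = 0.0, b = 3.0, n = 4
h = (b - a)/n = 0.750000

Simpson's rule: (h/3)[f(x₀) + 4f(x₁) + 2f(x₂) + ... + f(xₙ)]

x_0 = 0.0000, f(x_0) = 0.000000, coefficient = 1
x_1 = 0.7500, f(x_1) = 0.421875, coefficient = 4
x_2 = 1.5000, f(x_2) = 3.375000, coefficient = 2
x_3 = 2.2500, f(x_3) = 11.390625, coefficient = 4
x_4 = 3.0000, f(x_4) = 27.000000, coefficient = 1

I ≈ (0.750000/3) × 81.000000 = 20.250000
Exact value: 20.250000
Error: 0.000000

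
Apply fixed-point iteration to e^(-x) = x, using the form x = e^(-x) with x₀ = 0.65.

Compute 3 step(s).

Equation: e^(-x) = x
Fixed-point form: x = e^(-x)
x₀ = 0.65

x_1 = g(0.650000) = 0.522046
x_2 = g(0.522046) = 0.593306
x_3 = g(0.593306) = 0.552498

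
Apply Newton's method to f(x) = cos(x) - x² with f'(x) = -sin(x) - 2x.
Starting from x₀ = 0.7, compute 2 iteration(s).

f(x) = cos(x) - x²
f'(x) = -sin(x) - 2x
x₀ = 0.7

Newton-Raphson formula: x_{n+1} = x_n - f(x_n)/f'(x_n)

Iteration 1:
  f(0.700000) = 0.274842
  f'(0.700000) = -2.044218
  x_1 = 0.700000 - 0.274842/(-2.044218) = 0.834449
Iteration 2:
  f(0.834449) = -0.024718
  f'(0.834449) = -2.409823
  x_2 = 0.834449 - (-0.024718)/(-2.409823) = 0.824191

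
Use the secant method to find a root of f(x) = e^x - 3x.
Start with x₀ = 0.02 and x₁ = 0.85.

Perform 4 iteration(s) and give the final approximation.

f(x) = e^x - 3x
x₀ = 0.02, x₁ = 0.85

Secant formula: x_{n+1} = x_n - f(x_n)(x_n - x_{n-1})/(f(x_n) - f(x_{n-1}))

Iteration 1:
  f(0.020000) = 0.960201
  f(0.850000) = -0.210353
  x_2 = 0.850000 - (-0.210353)×(0.850000 - 0.020000)/(-0.210353 - 0.960201)
       = 0.700846
Iteration 2:
  f(0.850000) = -0.210353
  f(0.700846) = -0.087081
  x_3 = 0.700846 - (-0.087081)×(0.700846 - 0.850000)/(-0.087081 - (-0.210353))
       = 0.595482
Iteration 3:
  f(0.700846) = -0.087081
  f(0.595482) = 0.027459
  x_4 = 0.595482 - 0.027459×(0.595482 - 0.700846)/(0.027459 - (-0.087081))
       = 0.620741
Iteration 4:
  f(0.595482) = 0.027459
  f(0.620741) = -0.001917
  x_5 = 0.620741 - (-0.001917)×(0.620741 - 0.595482)/(-0.001917 - 0.027459)
       = 0.619093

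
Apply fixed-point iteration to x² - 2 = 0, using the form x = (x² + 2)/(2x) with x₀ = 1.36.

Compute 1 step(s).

Equation: x² - 2 = 0
Fixed-point form: x = (x² + 2)/(2x)
x₀ = 1.36

x_1 = g(1.360000) = 1.415294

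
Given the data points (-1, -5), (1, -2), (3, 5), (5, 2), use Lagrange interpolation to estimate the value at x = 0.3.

Lagrange interpolation formula:
P(x) = Σ yᵢ × Lᵢ(x)
where Lᵢ(x) = Π_{j≠i} (x - xⱼ)/(xᵢ - xⱼ)

L_0(0.3) = (0.3 - 1)/(-1 - 1) × (0.3 - 3)/(-1 - 3) × (0.3 - 5)/(-1 - 5) = 0.185062
L_1(0.3) = (0.3 - (-1))/(1 - (-1)) × (0.3 - 3)/(1 - 3) × (0.3 - 5)/(1 - 5) = 1.031063
L_2(0.3) = (0.3 - (-1))/(3 - (-1)) × (0.3 - 1)/(3 - 1) × (0.3 - 5)/(3 - 5) = -0.267313
L_3(0.3) = (0.3 - (-1))/(5 - (-1)) × (0.3 - 1)/(5 - 1) × (0.3 - 3)/(5 - 3) = 0.051188

P(0.3) = (-5)×L_0(0.3) + (-2)×L_1(0.3) + 5×L_2(0.3) + 2×L_3(0.3)
P(0.3) = -4.221625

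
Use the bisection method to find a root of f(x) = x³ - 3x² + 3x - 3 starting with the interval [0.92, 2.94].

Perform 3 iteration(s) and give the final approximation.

f(x) = x³ - 3x² + 3x - 3
Initial interval: [0.92, 2.94]

Iteration 1:
  c_1 = (0.920000 + 2.940000)/2 = 1.930000
  f(c_1) = f(1.930000) = -1.195643
  f(a) × f(c) ≥ 0, new interval: [1.930000, 2.940000]
Iteration 2:
  c_2 = (1.930000 + 2.940000)/2 = 2.435000
  f(c_2) = f(2.435000) = 0.954988
  f(a) × f(c) < 0, new interval: [1.930000, 2.435000]
Iteration 3:
  c_3 = (1.930000 + 2.435000)/2 = 2.182500
  f(c_3) = f(2.182500) = -0.346503
  f(a) × f(c) ≥ 0, new interval: [2.182500, 2.435000]

After 3 iteration(s), the approximation is c_3 = 2.182500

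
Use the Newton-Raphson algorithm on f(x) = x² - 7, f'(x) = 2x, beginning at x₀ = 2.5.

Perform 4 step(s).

f(x) = x² - 7
f'(x) = 2x
x₀ = 2.5

Newton-Raphson formula: x_{n+1} = x_n - f(x_n)/f'(x_n)

Iteration 1:
  f(2.500000) = -0.750000
  f'(2.500000) = 5.000000
  x_1 = 2.500000 - (-0.750000)/5.000000 = 2.650000
Iteration 2:
  f(2.650000) = 0.022500
  f'(2.650000) = 5.300000
  x_2 = 2.650000 - 0.022500/5.300000 = 2.645755
Iteration 3:
  f(2.645755) = 0.000018
  f'(2.645755) = 5.291509
  x_3 = 2.645755 - 0.000018/5.291509 = 2.645751
Iteration 4:
  f(2.645751) = 0.000000
  f'(2.645751) = 5.291503
  x_4 = 2.645751 - 0.000000/5.291503 = 2.645751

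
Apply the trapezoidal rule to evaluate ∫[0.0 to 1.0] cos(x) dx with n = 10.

f(x) = cos(x)
a = 0.0, b = 1.0, n = 10
h = (b - a)/n = 0.100000

Trapezoidal rule: (h/2)[f(x₀) + 2f(x₁) + 2f(x₂) + ... + f(xₙ)]

x_0 = 0.0000, f(x_0) = 1.000000, coefficient = 1
x_1 = 0.1000, f(x_1) = 0.995004, coefficient = 2
x_2 = 0.2000, f(x_2) = 0.980067, coefficient = 2
x_3 = 0.3000, f(x_3) = 0.955336, coefficient = 2
x_4 = 0.4000, f(x_4) = 0.921061, coefficient = 2
x_5 = 0.5000, f(x_5) = 0.877583, coefficient = 2
x_6 = 0.6000, f(x_6) = 0.825336, coefficient = 2
x_7 = 0.7000, f(x_7) = 0.764842, coefficient = 2
x_8 = 0.8000, f(x_8) = 0.696707, coefficient = 2
x_9 = 0.9000, f(x_9) = 0.621610, coefficient = 2
x_10 = 1.0000, f(x_10) = 0.540302, coefficient = 1

I ≈ (0.100000/2) × 16.815393 = 0.840770
Exact value: 0.841471
Error: 0.000701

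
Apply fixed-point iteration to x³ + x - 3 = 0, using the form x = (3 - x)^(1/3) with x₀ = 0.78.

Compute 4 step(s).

Equation: x³ + x - 3 = 0
Fixed-point form: x = (3 - x)^(1/3)
x₀ = 0.78

x_1 = g(0.780000) = 1.304521
x_2 = g(1.304521) = 1.192424
x_3 = g(1.192424) = 1.218145
x_4 = g(1.218145) = 1.212339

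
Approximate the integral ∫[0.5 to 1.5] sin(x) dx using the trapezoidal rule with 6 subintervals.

f(x) = sin(x)
a = 0.5, b = 1.5, n = 6
h = (b - a)/n = 0.166667

Trapezoidal rule: (h/2)[f(x₀) + 2f(x₁) + 2f(x₂) + ... + f(xₙ)]

x_0 = 0.5000, f(x_0) = 0.479426, coefficient = 1
x_1 = 0.6667, f(x_1) = 0.618370, coefficient = 2
x_2 = 0.8333, f(x_2) = 0.740177, coefficient = 2
x_3 = 1.0000, f(x_3) = 0.841471, coefficient = 2
x_4 = 1.1667, f(x_4) = 0.919445, coefficient = 2
x_5 = 1.3333, f(x_5) = 0.971938, coefficient = 2
x_6 = 1.5000, f(x_6) = 0.997495, coefficient = 1

I ≈ (0.166667/2) × 9.659722 = 0.804977
Exact value: 0.806845
Error: 0.001869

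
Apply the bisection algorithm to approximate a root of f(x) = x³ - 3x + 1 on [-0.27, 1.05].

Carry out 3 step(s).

f(x) = x³ - 3x + 1
Initial interval: [-0.27, 1.05]

Iteration 1:
  c_1 = (-0.270000 + 1.050000)/2 = 0.390000
  f(c_1) = f(0.390000) = -0.110681
  f(a) × f(c) < 0, new interval: [-0.270000, 0.390000]
Iteration 2:
  c_2 = (-0.270000 + 0.390000)/2 = 0.060000
  f(c_2) = f(0.060000) = 0.820216
  f(a) × f(c) ≥ 0, new interval: [0.060000, 0.390000]
Iteration 3:
  c_3 = (0.060000 + 0.390000)/2 = 0.225000
  f(c_3) = f(0.225000) = 0.336391
  f(a) × f(c) ≥ 0, new interval: [0.225000, 0.390000]

After 3 iteration(s), the approximation is c_3 = 0.225000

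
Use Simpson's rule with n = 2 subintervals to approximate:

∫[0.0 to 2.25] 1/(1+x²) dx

f(x) = 1/(1+x²)
a = 0.0, b = 2.25, n = 2
h = (b - a)/n = 1.125000

Simpson's rule: (h/3)[f(x₀) + 4f(x₁) + 2f(x₂) + ... + f(xₙ)]

x_0 = 0.0000, f(x_0) = 1.000000, coefficient = 1
x_1 = 1.1250, f(x_1) = 0.441379, coefficient = 4
x_2 = 2.2500, f(x_2) = 0.164948, coefficient = 1

I ≈ (1.125000/3) × 2.930466 = 1.098925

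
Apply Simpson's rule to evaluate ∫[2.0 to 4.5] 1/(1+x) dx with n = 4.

f(x) = 1/(1+x)
a = 2.0, b = 4.5, n = 4
h = (b - a)/n = 0.625000

Simpson's rule: (h/3)[f(x₀) + 4f(x₁) + 2f(x₂) + ... + f(xₙ)]

x_0 = 2.0000, f(x_0) = 0.333333, coefficient = 1
x_1 = 2.6250, f(x_1) = 0.275862, coefficient = 4
x_2 = 3.2500, f(x_2) = 0.235294, coefficient = 2
x_3 = 3.8750, f(x_3) = 0.205128, coefficient = 4
x_4 = 4.5000, f(x_4) = 0.181818, coefficient = 1

I ≈ (0.625000/3) × 2.909701 = 0.606188
Exact value: 0.606136
Error: 0.000052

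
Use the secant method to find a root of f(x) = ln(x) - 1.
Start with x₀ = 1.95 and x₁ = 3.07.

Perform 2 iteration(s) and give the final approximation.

f(x) = ln(x) - 1
x₀ = 1.95, x₁ = 3.07

Secant formula: x_{n+1} = x_n - f(x_n)(x_n - x_{n-1})/(f(x_n) - f(x_{n-1}))

Iteration 1:
  f(1.950000) = -0.332171
  f(3.070000) = 0.121678
  x_2 = 3.070000 - 0.121678×(3.070000 - 1.950000)/(0.121678 - (-0.332171))
       = 2.769726
Iteration 2:
  f(3.070000) = 0.121678
  f(2.769726) = 0.018748
  x_3 = 2.769726 - 0.018748×(2.769726 - 3.070000)/(0.018748 - 0.121678)
       = 2.715032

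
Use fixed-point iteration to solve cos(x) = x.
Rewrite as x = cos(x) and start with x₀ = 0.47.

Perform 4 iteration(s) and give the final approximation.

Equation: cos(x) = x
Fixed-point form: x = cos(x)
x₀ = 0.47

x_1 = g(0.470000) = 0.891568
x_2 = g(0.891568) = 0.628193
x_3 = g(0.628193) = 0.809091
x_4 = g(0.809091) = 0.690157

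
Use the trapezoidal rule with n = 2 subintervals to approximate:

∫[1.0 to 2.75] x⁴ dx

f(x) = x⁴
a = 1.0, b = 2.75, n = 2
h = (b - a)/n = 0.875000

Trapezoidal rule: (h/2)[f(x₀) + 2f(x₁) + 2f(x₂) + ... + f(xₙ)]

x_0 = 1.0000, f(x_0) = 1.000000, coefficient = 1
x_1 = 1.8750, f(x_1) = 12.359619, coefficient = 2
x_2 = 2.7500, f(x_2) = 57.191406, coefficient = 1

I ≈ (0.875000/2) × 82.910645 = 36.273407
Exact value: 31.255273
Error: 5.018134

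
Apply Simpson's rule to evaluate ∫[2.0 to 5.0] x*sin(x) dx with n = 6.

f(x) = x*sin(x)
a = 2.0, b = 5.0, n = 6
h = (b - a)/n = 0.500000

Simpson's rule: (h/3)[f(x₀) + 4f(x₁) + 2f(x₂) + ... + f(xₙ)]

x_0 = 2.0000, f(x_0) = 1.818595, coefficient = 1
x_1 = 2.5000, f(x_1) = 1.496180, coefficient = 4
x_2 = 3.0000, f(x_2) = 0.423360, coefficient = 2
x_3 = 3.5000, f(x_3) = -1.227741, coefficient = 4
x_4 = 4.0000, f(x_4) = -3.027210, coefficient = 2
x_5 = 4.5000, f(x_5) = -4.398886, coefficient = 4
x_6 = 5.0000, f(x_6) = -4.794621, coefficient = 1

I ≈ (0.500000/3) × -24.705512 = -4.117585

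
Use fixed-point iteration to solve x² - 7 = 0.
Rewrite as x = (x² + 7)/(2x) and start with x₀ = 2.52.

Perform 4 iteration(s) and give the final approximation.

Equation: x² - 7 = 0
Fixed-point form: x = (x² + 7)/(2x)
x₀ = 2.52

x_1 = g(2.520000) = 2.648889
x_2 = g(2.648889) = 2.645753
x_3 = g(2.645753) = 2.645751
x_4 = g(2.645751) = 2.645751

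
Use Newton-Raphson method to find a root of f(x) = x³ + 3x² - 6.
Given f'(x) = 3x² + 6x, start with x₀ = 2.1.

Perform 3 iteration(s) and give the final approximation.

f(x) = x³ + 3x² - 6
f'(x) = 3x² + 6x
x₀ = 2.1

Newton-Raphson formula: x_{n+1} = x_n - f(x_n)/f'(x_n)

Iteration 1:
  f(2.100000) = 16.491000
  f'(2.100000) = 25.830000
  x_1 = 2.100000 - 16.491000/25.830000 = 1.461556
Iteration 2:
  f(1.461556) = 3.530540
  f'(1.461556) = 15.177779
  x_2 = 1.461556 - 3.530540/15.177779 = 1.228944
Iteration 3:
  f(1.228944) = 0.386987
  f'(1.228944) = 11.904573
  x_3 = 1.228944 - 0.386987/11.904573 = 1.196436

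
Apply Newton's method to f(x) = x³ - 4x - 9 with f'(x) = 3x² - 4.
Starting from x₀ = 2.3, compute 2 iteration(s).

f(x) = x³ - 4x - 9
f'(x) = 3x² - 4
x₀ = 2.3

Newton-Raphson formula: x_{n+1} = x_n - f(x_n)/f'(x_n)

Iteration 1:
  f(2.300000) = -6.033000
  f'(2.300000) = 11.870000
  x_1 = 2.300000 - (-6.033000)/11.870000 = 2.808256
Iteration 2:
  f(2.808256) = 1.913732
  f'(2.808256) = 19.658907
  x_2 = 2.808256 - 1.913732/19.658907 = 2.710909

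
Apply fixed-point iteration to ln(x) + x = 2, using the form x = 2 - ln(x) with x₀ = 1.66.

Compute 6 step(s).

Equation: ln(x) + x = 2
Fixed-point form: x = 2 - ln(x)
x₀ = 1.66

x_1 = g(1.660000) = 1.493182
x_2 = g(1.493182) = 1.599090
x_3 = g(1.599090) = 1.530565
x_4 = g(1.530565) = 1.574363
x_5 = g(1.574363) = 1.546149
x_6 = g(1.546149) = 1.564233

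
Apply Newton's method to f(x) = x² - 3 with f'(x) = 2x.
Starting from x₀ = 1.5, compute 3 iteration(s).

f(x) = x² - 3
f'(x) = 2x
x₀ = 1.5

Newton-Raphson formula: x_{n+1} = x_n - f(x_n)/f'(x_n)

Iteration 1:
  f(1.500000) = -0.750000
  f'(1.500000) = 3.000000
  x_1 = 1.500000 - (-0.750000)/3.000000 = 1.750000
Iteration 2:
  f(1.750000) = 0.062500
  f'(1.750000) = 3.500000
  x_2 = 1.750000 - 0.062500/3.500000 = 1.732143
Iteration 3:
  f(1.732143) = 0.000319
  f'(1.732143) = 3.464286
  x_3 = 1.732143 - 0.000319/3.464286 = 1.732051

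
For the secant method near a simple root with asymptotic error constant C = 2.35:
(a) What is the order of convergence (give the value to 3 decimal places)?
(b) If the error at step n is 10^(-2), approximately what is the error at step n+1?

(a) Secant method has superlinear convergence with order φ = (1+√5)/2 ≈ 1.618.
    This means |e_{n+1}| ≈ C|e_n|^1.618.

(b) With |e_n| = 10^(-2) and C = 2.35:
    |e_{n+1}| ≈ 2.35 × (10^(-2))^1.618 = 2.35 × 10^(-3.24)

(a) ≈ 1.618 (golden ratio); (b) |e_{n+1}| ≈ 1.365e-03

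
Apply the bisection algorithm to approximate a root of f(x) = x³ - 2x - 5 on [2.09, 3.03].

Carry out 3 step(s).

f(x) = x³ - 2x - 5
Initial interval: [2.09, 3.03]

Iteration 1:
  c_1 = (2.090000 + 3.030000)/2 = 2.560000
  f(c_1) = f(2.560000) = 6.657216
  f(a) × f(c) < 0, new interval: [2.090000, 2.560000]
Iteration 2:
  c_2 = (2.090000 + 2.560000)/2 = 2.325000
  f(c_2) = f(2.325000) = 2.918078
  f(a) × f(c) < 0, new interval: [2.090000, 2.325000]
Iteration 3:
  c_3 = (2.090000 + 2.325000)/2 = 2.207500
  f(c_3) = f(2.207500) = 1.342272
  f(a) × f(c) < 0, new interval: [2.090000, 2.207500]

After 3 iteration(s), the approximation is c_3 = 2.207500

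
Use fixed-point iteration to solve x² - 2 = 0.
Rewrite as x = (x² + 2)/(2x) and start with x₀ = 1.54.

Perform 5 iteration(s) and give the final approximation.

Equation: x² - 2 = 0
Fixed-point form: x = (x² + 2)/(2x)
x₀ = 1.54

x_1 = g(1.540000) = 1.419351
x_2 = g(1.419351) = 1.414223
x_3 = g(1.414223) = 1.414214
x_4 = g(1.414214) = 1.414214
x_5 = g(1.414214) = 1.414214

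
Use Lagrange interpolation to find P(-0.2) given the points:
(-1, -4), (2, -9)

Lagrange interpolation formula:
P(x) = Σ yᵢ × Lᵢ(x)
where Lᵢ(x) = Π_{j≠i} (x - xⱼ)/(xᵢ - xⱼ)

L_0(-0.2) = (-0.2 - 2)/(-1 - 2) = 0.733333
L_1(-0.2) = (-0.2 - (-1))/(2 - (-1)) = 0.266667

P(-0.2) = (-4)×L_0(-0.2) + (-9)×L_1(-0.2)
P(-0.2) = -5.333333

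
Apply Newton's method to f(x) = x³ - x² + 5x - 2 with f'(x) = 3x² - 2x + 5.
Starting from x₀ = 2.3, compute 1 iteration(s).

f(x) = x³ - x² + 5x - 2
f'(x) = 3x² - 2x + 5
x₀ = 2.3

Newton-Raphson formula: x_{n+1} = x_n - f(x_n)/f'(x_n)

Iteration 1:
  f(2.300000) = 16.377000
  f'(2.300000) = 16.270000
  x_1 = 2.300000 - 16.377000/16.270000 = 1.293423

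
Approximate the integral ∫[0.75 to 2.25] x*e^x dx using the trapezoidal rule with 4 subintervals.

f(x) = x*e^x
a = 0.75, b = 2.25, n = 4
h = (b - a)/n = 0.375000

Trapezoidal rule: (h/2)[f(x₀) + 2f(x₁) + 2f(x₂) + ... + f(xₙ)]

x_0 = 0.7500, f(x_0) = 1.587750, coefficient = 1
x_1 = 1.1250, f(x_1) = 3.465244, coefficient = 2
x_2 = 1.5000, f(x_2) = 6.722534, coefficient = 2
x_3 = 1.8750, f(x_3) = 12.226536, coefficient = 2
x_4 = 2.2500, f(x_4) = 21.347406, coefficient = 1

I ≈ (0.375000/2) × 67.763782 = 12.705709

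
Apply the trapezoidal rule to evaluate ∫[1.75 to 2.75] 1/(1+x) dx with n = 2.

f(x) = 1/(1+x)
a = 1.75, b = 2.75, n = 2
h = (b - a)/n = 0.500000

Trapezoidal rule: (h/2)[f(x₀) + 2f(x₁) + 2f(x₂) + ... + f(xₙ)]

x_0 = 1.7500, f(x_0) = 0.363636, coefficient = 1
x_1 = 2.2500, f(x_1) = 0.307692, coefficient = 2
x_2 = 2.7500, f(x_2) = 0.266667, coefficient = 1

I ≈ (0.500000/2) × 1.245688 = 0.311422
Exact value: 0.310155
Error: 0.001267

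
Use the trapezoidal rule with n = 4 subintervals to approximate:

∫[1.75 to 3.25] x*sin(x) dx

f(x) = x*sin(x)
a = 1.75, b = 3.25, n = 4
h = (b - a)/n = 0.375000

Trapezoidal rule: (h/2)[f(x₀) + 2f(x₁) + 2f(x₂) + ... + f(xₙ)]

x_0 = 1.7500, f(x_0) = 1.721975, coefficient = 1
x_1 = 2.1250, f(x_1) = 1.806930, coefficient = 2
x_2 = 2.5000, f(x_2) = 1.496180, coefficient = 2
x_3 = 2.8750, f(x_3) = 0.757407, coefficient = 2
x_4 = 3.2500, f(x_4) = -0.351634, coefficient = 1

I ≈ (0.375000/2) × 9.491376 = 1.779633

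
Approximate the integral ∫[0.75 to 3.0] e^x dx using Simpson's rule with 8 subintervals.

f(x) = e^x
a = 0.75, b = 3.0, n = 8
h = (b - a)/n = 0.281250

Simpson's rule: (h/3)[f(x₀) + 4f(x₁) + 2f(x₂) + ... + f(xₙ)]

x_0 = 0.7500, f(x_0) = 2.117000, coefficient = 1
x_1 = 1.0312, f(x_1) = 2.804569, coefficient = 4
x_2 = 1.3125, f(x_2) = 3.715451, coefficient = 2
x_3 = 1.5938, f(x_3) = 4.922173, coefficient = 4
x_4 = 1.8750, f(x_4) = 6.520819, coefficient = 2
x_5 = 2.1562, f(x_5) = 8.638682, coefficient = 4
x_6 = 2.4375, f(x_6) = 11.444394, coefficient = 2
x_7 = 2.7188, f(x_7) = 15.161359, coefficient = 4
x_8 = 3.0000, f(x_8) = 20.085537, coefficient = 1

I ≈ (0.281250/3) × 191.670994 = 17.969156
Exact value: 17.968537
Error: 0.000619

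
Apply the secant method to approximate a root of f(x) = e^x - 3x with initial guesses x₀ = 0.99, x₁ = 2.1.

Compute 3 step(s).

f(x) = e^x - 3x
x₀ = 0.99, x₁ = 2.1

Secant formula: x_{n+1} = x_n - f(x_n)(x_n - x_{n-1})/(f(x_n) - f(x_{n-1}))

Iteration 1:
  f(0.990000) = -0.278766
  f(2.100000) = 1.866170
  x_2 = 2.100000 - 1.866170×(2.100000 - 0.990000)/(1.866170 - (-0.278766))
       = 1.134261
Iteration 2:
  f(2.100000) = 1.866170
  f(1.134261) = -0.293908
  x_3 = 1.134261 - (-0.293908)×(1.134261 - 2.100000)/(-0.293908 - 1.866170)
       = 1.265663
Iteration 3:
  f(1.134261) = -0.293908
  f(1.265663) = -0.251547
  x_4 = 1.265663 - (-0.251547)×(1.265663 - 1.134261)/(-0.251547 - (-0.293908))
       = 2.045946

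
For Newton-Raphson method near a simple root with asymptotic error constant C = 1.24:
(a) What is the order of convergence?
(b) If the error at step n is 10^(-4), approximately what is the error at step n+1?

(a) Newton-Raphson has quadratic (order 2) convergence near simple roots.
    This means |e_{n+1}| ≈ C|e_n|².

(b) With |e_n| = 10^(-4) and C = 1.24:
    |e_{n+1}| ≈ 1.24 × (10^(-4))² = 1.24 × 10^(-8)

(a) 2 (quadratic); (b) |e_{n+1}| ≈ 1.240e-08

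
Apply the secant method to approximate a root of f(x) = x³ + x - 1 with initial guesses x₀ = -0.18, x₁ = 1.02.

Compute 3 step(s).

f(x) = x³ + x - 1
x₀ = -0.18, x₁ = 1.02

Secant formula: x_{n+1} = x_n - f(x_n)(x_n - x_{n-1})/(f(x_n) - f(x_{n-1}))

Iteration 1:
  f(-0.180000) = -1.185832
  f(1.020000) = 1.081208
  x_2 = 1.020000 - 1.081208×(1.020000 - (-0.180000))/(1.081208 - (-1.185832))
       = 0.447690
Iteration 2:
  f(1.020000) = 1.081208
  f(0.447690) = -0.462581
  x_3 = 0.447690 - (-0.462581)×(0.447690 - 1.020000)/(-0.462581 - 1.081208)
       = 0.619177
Iteration 3:
  f(0.447690) = -0.462581
  f(0.619177) = -0.143443
  x_4 = 0.619177 - (-0.143443)×(0.619177 - 0.447690)/(-0.143443 - (-0.462581))
       = 0.696255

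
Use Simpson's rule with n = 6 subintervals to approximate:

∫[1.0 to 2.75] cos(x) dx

f(x) = cos(x)
a = 1.0, b = 2.75, n = 6
h = (b - a)/n = 0.291667

Simpson's rule: (h/3)[f(x₀) + 4f(x₁) + 2f(x₂) + ... + f(xₙ)]

x_0 = 1.0000, f(x_0) = 0.540302, coefficient = 1
x_1 = 1.2917, f(x_1) = 0.275519, coefficient = 4
x_2 = 1.5833, f(x_2) = -0.012537, coefficient = 2
x_3 = 1.8750, f(x_3) = -0.299534, coefficient = 4
x_4 = 2.1667, f(x_4) = -0.561229, coefficient = 2
x_5 = 2.4583, f(x_5) = -0.775519, coefficient = 4
x_6 = 2.7500, f(x_6) = -0.924302, coefficient = 1

I ≈ (0.291667/3) × -4.729666 = -0.459829
Exact value: -0.459810
Error: 0.000019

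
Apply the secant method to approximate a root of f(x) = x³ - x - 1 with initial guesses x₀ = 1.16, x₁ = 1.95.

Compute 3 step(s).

f(x) = x³ - x - 1
x₀ = 1.16, x₁ = 1.95

Secant formula: x_{n+1} = x_n - f(x_n)(x_n - x_{n-1})/(f(x_n) - f(x_{n-1}))

Iteration 1:
  f(1.160000) = -0.599104
  f(1.950000) = 4.464875
  x_2 = 1.950000 - 4.464875×(1.950000 - 1.160000)/(4.464875 - (-0.599104))
       = 1.253463
Iteration 2:
  f(1.950000) = 4.464875
  f(1.253463) = -0.284062
  x_3 = 1.253463 - (-0.284062)×(1.253463 - 1.950000)/(-0.284062 - 4.464875)
       = 1.295127
Iteration 3:
  f(1.253463) = -0.284062
  f(1.295127) = -0.122743
  x_4 = 1.295127 - (-0.122743)×(1.295127 - 1.253463)/(-0.122743 - (-0.284062))
       = 1.326827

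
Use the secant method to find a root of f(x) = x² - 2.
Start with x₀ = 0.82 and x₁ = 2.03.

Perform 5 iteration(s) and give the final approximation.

f(x) = x² - 2
x₀ = 0.82, x₁ = 2.03

Secant formula: x_{n+1} = x_n - f(x_n)(x_n - x_{n-1})/(f(x_n) - f(x_{n-1}))

Iteration 1:
  f(0.820000) = -1.327600
  f(2.030000) = 2.120900
  x_2 = 2.030000 - 2.120900×(2.030000 - 0.820000)/(2.120900 - (-1.327600))
       = 1.285825
Iteration 2:
  f(2.030000) = 2.120900
  f(1.285825) = -0.346655
  x_3 = 1.285825 - (-0.346655)×(1.285825 - 2.030000)/(-0.346655 - 2.120900)
       = 1.390370
Iteration 3:
  f(1.285825) = -0.346655
  f(1.390370) = -0.066871
  x_4 = 1.390370 - (-0.066871)×(1.390370 - 1.285825)/(-0.066871 - (-0.346655))
       = 1.415357
Iteration 4:
  f(1.390370) = -0.066871
  f(1.415357) = 0.003237
  x_5 = 1.415357 - 0.003237×(1.415357 - 1.390370)/(0.003237 - (-0.066871))
       = 1.414204
Iteration 5:
  f(1.415357) = 0.003237
  f(1.414204) = -0.000027
  x_6 = 1.414204 - (-0.000027)×(1.414204 - 1.415357)/(-0.000027 - 0.003237)
       = 1.414214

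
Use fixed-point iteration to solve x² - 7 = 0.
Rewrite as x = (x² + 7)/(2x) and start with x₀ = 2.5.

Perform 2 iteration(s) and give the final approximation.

Equation: x² - 7 = 0
Fixed-point form: x = (x² + 7)/(2x)
x₀ = 2.5

x_1 = g(2.500000) = 2.650000
x_2 = g(2.650000) = 2.645755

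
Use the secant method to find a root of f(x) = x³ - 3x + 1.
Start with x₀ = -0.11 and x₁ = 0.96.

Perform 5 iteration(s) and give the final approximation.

f(x) = x³ - 3x + 1
x₀ = -0.11, x₁ = 0.96

Secant formula: x_{n+1} = x_n - f(x_n)(x_n - x_{n-1})/(f(x_n) - f(x_{n-1}))

Iteration 1:
  f(-0.110000) = 1.328669
  f(0.960000) = -0.995264
  x_2 = 0.960000 - (-0.995264)×(0.960000 - (-0.110000))/(-0.995264 - 1.328669)
       = 0.501754
Iteration 2:
  f(0.960000) = -0.995264
  f(0.501754) = -0.378942
  x_3 = 0.501754 - (-0.378942)×(0.501754 - 0.960000)/(-0.378942 - (-0.995264))
       = 0.220004
Iteration 3:
  f(0.501754) = -0.378942
  f(0.220004) = 0.350637
  x_4 = 0.220004 - 0.350637×(0.220004 - 0.501754)/(0.350637 - (-0.378942))
       = 0.355414
Iteration 4:
  f(0.220004) = 0.350637
  f(0.355414) = -0.021345
  x_5 = 0.355414 - (-0.021345)×(0.355414 - 0.220004)/(-0.021345 - 0.350637)
       = 0.347643
Iteration 5:
  f(0.355414) = -0.021345
  f(0.347643) = -0.000915
  x_6 = 0.347643 - (-0.000915)×(0.347643 - 0.355414)/(-0.000915 - (-0.021345))
       = 0.347295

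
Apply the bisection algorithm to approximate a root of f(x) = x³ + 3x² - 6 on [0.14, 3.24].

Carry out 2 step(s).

f(x) = x³ + 3x² - 6
Initial interval: [0.14, 3.24]

Iteration 1:
  c_1 = (0.140000 + 3.240000)/2 = 1.690000
  f(c_1) = f(1.690000) = 7.395109
  f(a) × f(c) < 0, new interval: [0.140000, 1.690000]
Iteration 2:
  c_2 = (0.140000 + 1.690000)/2 = 0.915000
  f(c_2) = f(0.915000) = -2.722264
  f(a) × f(c) ≥ 0, new interval: [0.915000, 1.690000]

After 2 iteration(s), the approximation is c_2 = 0.915000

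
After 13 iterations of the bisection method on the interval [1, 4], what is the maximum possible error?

Bisection error bound: |error| ≤ (b-a)/2^n
|error| ≤ (4 - 1)/2^13 = 3/2^13
|error| ≤ 0.0003662109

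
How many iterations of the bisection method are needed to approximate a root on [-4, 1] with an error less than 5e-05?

We need (b-a)/2^n ≤ 5e-05
(1 - (-4))/2^n ≤ 5e-05
5/2^n ≤ 5e-05
2^n ≥ 100000
n ≥ log₂(100000) = 16.61
n ≥ 17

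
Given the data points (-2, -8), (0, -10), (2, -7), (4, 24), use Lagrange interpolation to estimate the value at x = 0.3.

Lagrange interpolation formula:
P(x) = Σ yᵢ × Lᵢ(x)
where Lᵢ(x) = Π_{j≠i} (x - xⱼ)/(xᵢ - xⱼ)

L_0(0.3) = (0.3 - 0)/(-2 - 0) × (0.3 - 2)/(-2 - 2) × (0.3 - 4)/(-2 - 4) = -0.039313
L_1(0.3) = (0.3 - (-2))/(0 - (-2)) × (0.3 - 2)/(0 - 2) × (0.3 - 4)/(0 - 4) = 0.904187
L_2(0.3) = (0.3 - (-2))/(2 - (-2)) × (0.3 - 0)/(2 - 0) × (0.3 - 4)/(2 - 4) = 0.159562
L_3(0.3) = (0.3 - (-2))/(4 - (-2)) × (0.3 - 0)/(4 - 0) × (0.3 - 2)/(4 - 2) = -0.024437

P(0.3) = (-8)×L_0(0.3) + (-10)×L_1(0.3) + (-7)×L_2(0.3) + 24×L_3(0.3)
P(0.3) = -10.430812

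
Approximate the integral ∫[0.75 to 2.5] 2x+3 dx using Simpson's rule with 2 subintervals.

f(x) = 2x+3
a = 0.75, b = 2.5, n = 2
h = (b - a)/n = 0.875000

Simpson's rule: (h/3)[f(x₀) + 4f(x₁) + 2f(x₂) + ... + f(xₙ)]

x_0 = 0.7500, f(x_0) = 4.500000, coefficient = 1
x_1 = 1.6250, f(x_1) = 6.250000, coefficient = 4
x_2 = 2.5000, f(x_2) = 8.000000, coefficient = 1

I ≈ (0.875000/3) × 37.500000 = 10.937500
Exact value: 10.937500
Error: 0.000000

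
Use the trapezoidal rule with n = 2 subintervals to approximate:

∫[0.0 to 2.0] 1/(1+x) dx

f(x) = 1/(1+x)
a = 0.0, b = 2.0, n = 2
h = (b - a)/n = 1.000000

Trapezoidal rule: (h/2)[f(x₀) + 2f(x₁) + 2f(x₂) + ... + f(xₙ)]

x_0 = 0.0000, f(x_0) = 1.000000, coefficient = 1
x_1 = 1.0000, f(x_1) = 0.500000, coefficient = 2
x_2 = 2.0000, f(x_2) = 0.333333, coefficient = 1

I ≈ (1.000000/2) × 2.333333 = 1.166667
Exact value: 1.098612
Error: 0.068054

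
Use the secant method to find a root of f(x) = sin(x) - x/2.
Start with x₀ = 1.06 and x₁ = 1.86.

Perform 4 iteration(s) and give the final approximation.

f(x) = sin(x) - x/2
x₀ = 1.06, x₁ = 1.86

Secant formula: x_{n+1} = x_n - f(x_n)(x_n - x_{n-1})/(f(x_n) - f(x_{n-1}))

Iteration 1:
  f(1.060000) = 0.342355
  f(1.860000) = 0.028471
  x_2 = 1.860000 - 0.028471×(1.860000 - 1.060000)/(0.028471 - 0.342355)
       = 1.932565
Iteration 2:
  f(1.860000) = 0.028471
  f(1.932565) = -0.031010
  x_3 = 1.932565 - (-0.031010)×(1.932565 - 1.860000)/(-0.031010 - 0.028471)
       = 1.894734
Iteration 3:
  f(1.932565) = -0.031010
  f(1.894734) = 0.000623
  x_4 = 1.894734 - 0.000623×(1.894734 - 1.932565)/(0.000623 - (-0.031010))
       = 1.895478
Iteration 4:
  f(1.894734) = 0.000623
  f(1.895478) = 0.000013
  x_5 = 1.895478 - 0.000013×(1.895478 - 1.894734)/(0.000013 - 0.000623)
       = 1.895494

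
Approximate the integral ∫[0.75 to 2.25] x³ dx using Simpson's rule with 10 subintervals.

f(x) = x³
a = 0.75, b = 2.25, n = 10
h = (b - a)/n = 0.150000

Simpson's rule: (h/3)[f(x₀) + 4f(x₁) + 2f(x₂) + ... + f(xₙ)]

x_0 = 0.7500, f(x_0) = 0.421875, coefficient = 1
x_1 = 0.9000, f(x_1) = 0.729000, coefficient = 4
x_2 = 1.0500, f(x_2) = 1.157625, coefficient = 2
x_3 = 1.2000, f(x_3) = 1.728000, coefficient = 4
x_4 = 1.3500, f(x_4) = 2.460375, coefficient = 2
x_5 = 1.5000, f(x_5) = 3.375000, coefficient = 4
x_6 = 1.6500, f(x_6) = 4.492125, coefficient = 2
x_7 = 1.8000, f(x_7) = 5.832000, coefficient = 4
x_8 = 1.9500, f(x_8) = 7.414875, coefficient = 2
x_9 = 2.1000, f(x_9) = 9.261000, coefficient = 4
x_10 = 2.2500, f(x_10) = 11.390625, coefficient = 1

I ≈ (0.150000/3) × 126.562500 = 6.328125
Exact value: 6.328125
Error: 0.000000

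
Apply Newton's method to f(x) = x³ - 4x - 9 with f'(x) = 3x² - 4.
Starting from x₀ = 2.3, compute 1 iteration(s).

f(x) = x³ - 4x - 9
f'(x) = 3x² - 4
x₀ = 2.3

Newton-Raphson formula: x_{n+1} = x_n - f(x_n)/f'(x_n)

Iteration 1:
  f(2.300000) = -6.033000
  f'(2.300000) = 11.870000
  x_1 = 2.300000 - (-6.033000)/11.870000 = 2.808256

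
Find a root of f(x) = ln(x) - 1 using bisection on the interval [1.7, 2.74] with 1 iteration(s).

f(x) = ln(x) - 1
Initial interval: [1.7, 2.74]

Iteration 1:
  c_1 = (1.700000 + 2.740000)/2 = 2.220000
  f(c_1) = f(2.220000) = -0.202493
  f(a) × f(c) ≥ 0, new interval: [2.220000, 2.740000]

After 1 iteration(s), the approximation is c_1 = 2.220000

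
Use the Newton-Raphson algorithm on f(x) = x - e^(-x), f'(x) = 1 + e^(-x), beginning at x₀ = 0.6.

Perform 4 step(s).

f(x) = x - e^(-x)
f'(x) = 1 + e^(-x)
x₀ = 0.6

Newton-Raphson formula: x_{n+1} = x_n - f(x_n)/f'(x_n)

Iteration 1:
  f(0.600000) = 0.051188
  f'(0.600000) = 1.548812
  x_1 = 0.600000 - 0.051188/1.548812 = 0.566950
Iteration 2:
  f(0.566950) = -0.000303
  f'(0.566950) = 1.567253
  x_2 = 0.566950 - (-0.000303)/1.567253 = 0.567143
Iteration 3:
  f(0.567143) = 0.000000
  f'(0.567143) = 1.567143
  x_3 = 0.567143 - 0.000000/1.567143 = 0.567143
Iteration 4:
  f(0.567143) = 0.000000
  f'(0.567143) = 1.567143
  x_4 = 0.567143 - 0.000000/1.567143 = 0.567143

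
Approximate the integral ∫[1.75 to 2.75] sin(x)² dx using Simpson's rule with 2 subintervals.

f(x) = sin(x)²
a = 1.75, b = 2.75, n = 2
h = (b - a)/n = 0.500000

Simpson's rule: (h/3)[f(x₀) + 4f(x₁) + 2f(x₂) + ... + f(xₙ)]

x_0 = 1.7500, f(x_0) = 0.968228, coefficient = 1
x_1 = 2.2500, f(x_1) = 0.605398, coefficient = 4
x_2 = 2.7500, f(x_2) = 0.145665, coefficient = 1

I ≈ (0.500000/3) × 3.535485 = 0.589248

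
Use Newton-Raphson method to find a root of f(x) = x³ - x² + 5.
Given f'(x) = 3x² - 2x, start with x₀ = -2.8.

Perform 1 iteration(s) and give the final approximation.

f(x) = x³ - x² + 5
f'(x) = 3x² - 2x
x₀ = -2.8

Newton-Raphson formula: x_{n+1} = x_n - f(x_n)/f'(x_n)

Iteration 1:
  f(-2.800000) = -24.792000
  f'(-2.800000) = 29.120000
  x_1 = -2.800000 - (-24.792000)/29.120000 = -1.948626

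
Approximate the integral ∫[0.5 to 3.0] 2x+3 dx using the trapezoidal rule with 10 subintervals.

f(x) = 2x+3
a = 0.5, b = 3.0, n = 10
h = (b - a)/n = 0.250000

Trapezoidal rule: (h/2)[f(x₀) + 2f(x₁) + 2f(x₂) + ... + f(xₙ)]

x_0 = 0.5000, f(x_0) = 4.000000, coefficient = 1
x_1 = 0.7500, f(x_1) = 4.500000, coefficient = 2
x_2 = 1.0000, f(x_2) = 5.000000, coefficient = 2
x_3 = 1.2500, f(x_3) = 5.500000, coefficient = 2
x_4 = 1.5000, f(x_4) = 6.000000, coefficient = 2
x_5 = 1.7500, f(x_5) = 6.500000, coefficient = 2
x_6 = 2.0000, f(x_6) = 7.000000, coefficient = 2
x_7 = 2.2500, f(x_7) = 7.500000, coefficient = 2
x_8 = 2.5000, f(x_8) = 8.000000, coefficient = 2
x_9 = 2.7500, f(x_9) = 8.500000, coefficient = 2
x_10 = 3.0000, f(x_10) = 9.000000, coefficient = 1

I ≈ (0.250000/2) × 130.000000 = 16.250000
Exact value: 16.250000
Error: 0.000000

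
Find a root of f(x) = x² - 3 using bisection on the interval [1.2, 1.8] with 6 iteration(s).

f(x) = x² - 3
Initial interval: [1.2, 1.8]

Iteration 1:
  c_1 = (1.200000 + 1.800000)/2 = 1.500000
  f(c_1) = f(1.500000) = -0.750000
  f(a) × f(c) ≥ 0, new interval: [1.500000, 1.800000]
Iteration 2:
  c_2 = (1.500000 + 1.800000)/2 = 1.650000
  f(c_2) = f(1.650000) = -0.277500
  f(a) × f(c) ≥ 0, new interval: [1.650000, 1.800000]
Iteration 3:
  c_3 = (1.650000 + 1.800000)/2 = 1.725000
  f(c_3) = f(1.725000) = -0.024375
  f(a) × f(c) ≥ 0, new interval: [1.725000, 1.800000]
Iteration 4:
  c_4 = (1.725000 + 1.800000)/2 = 1.762500
  f(c_4) = f(1.762500) = 0.106406
  f(a) × f(c) < 0, new interval: [1.725000, 1.762500]
Iteration 5:
  c_5 = (1.725000 + 1.762500)/2 = 1.743750
  f(c_5) = f(1.743750) = 0.040664
  f(a) × f(c) < 0, new interval: [1.725000, 1.743750]
Iteration 6:
  c_6 = (1.725000 + 1.743750)/2 = 1.734375
  f(c_6) = f(1.734375) = 0.008057
  f(a) × f(c) < 0, new interval: [1.725000, 1.734375]

After 6 iteration(s), the approximation is c_6 = 1.734375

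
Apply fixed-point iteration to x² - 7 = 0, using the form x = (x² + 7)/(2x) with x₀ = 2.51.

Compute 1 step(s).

Equation: x² - 7 = 0
Fixed-point form: x = (x² + 7)/(2x)
x₀ = 2.51

x_1 = g(2.510000) = 2.649422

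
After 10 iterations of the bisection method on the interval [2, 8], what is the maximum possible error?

Bisection error bound: |error| ≤ (b-a)/2^n
|error| ≤ (8 - 2)/2^10 = 6/2^10
|error| ≤ 0.0058593750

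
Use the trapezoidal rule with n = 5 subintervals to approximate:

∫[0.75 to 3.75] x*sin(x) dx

f(x) = x*sin(x)
a = 0.75, b = 3.75, n = 5
h = (b - a)/n = 0.600000

Trapezoidal rule: (h/2)[f(x₀) + 2f(x₁) + 2f(x₂) + ... + f(xₙ)]

x_0 = 0.7500, f(x_0) = 0.511229, coefficient = 1
x_1 = 1.3500, f(x_1) = 1.317227, coefficient = 2
x_2 = 1.9500, f(x_2) = 1.811471, coefficient = 2
x_3 = 2.5500, f(x_3) = 1.422093, coefficient = 2
x_4 = 3.1500, f(x_4) = -0.026483, coefficient = 2
x_5 = 3.7500, f(x_5) = -2.143355, coefficient = 1

I ≈ (0.600000/2) × 7.416491 = 2.224947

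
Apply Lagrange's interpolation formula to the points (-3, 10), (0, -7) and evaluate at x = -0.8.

Lagrange interpolation formula:
P(x) = Σ yᵢ × Lᵢ(x)
where Lᵢ(x) = Π_{j≠i} (x - xⱼ)/(xᵢ - xⱼ)

L_0(-0.8) = (-0.8 - 0)/(-3 - 0) = 0.266667
L_1(-0.8) = (-0.8 - (-3))/(0 - (-3)) = 0.733333

P(-0.8) = 10×L_0(-0.8) + (-7)×L_1(-0.8)
P(-0.8) = -2.466667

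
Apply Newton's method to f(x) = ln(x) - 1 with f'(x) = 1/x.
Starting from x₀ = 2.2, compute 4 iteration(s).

f(x) = ln(x) - 1
f'(x) = 1/x
x₀ = 2.2

Newton-Raphson formula: x_{n+1} = x_n - f(x_n)/f'(x_n)

Iteration 1:
  f(2.200000) = -0.211543
  f'(2.200000) = 0.454545
  x_1 = 2.200000 - (-0.211543)/0.454545 = 2.665394
Iteration 2:
  f(2.665394) = -0.019648
  f'(2.665394) = 0.375179
  x_2 = 2.665394 - (-0.019648)/0.375179 = 2.717764
Iteration 3:
  f(2.717764) = -0.000191
  f'(2.717764) = 0.367950
  x_3 = 2.717764 - (-0.000191)/0.367950 = 2.718282
Iteration 4:
  f(2.718282) = 0.000000
  f'(2.718282) = 0.367879
  x_4 = 2.718282 - 0.000000/0.367879 = 2.718282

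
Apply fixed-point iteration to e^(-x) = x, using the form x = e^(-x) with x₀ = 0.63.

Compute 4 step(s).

Equation: e^(-x) = x
Fixed-point form: x = e^(-x)
x₀ = 0.63

x_1 = g(0.630000) = 0.532592
x_2 = g(0.532592) = 0.587081
x_3 = g(0.587081) = 0.555948
x_4 = g(0.555948) = 0.573529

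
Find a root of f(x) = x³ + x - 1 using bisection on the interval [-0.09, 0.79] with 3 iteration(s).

f(x) = x³ + x - 1
Initial interval: [-0.09, 0.79]

Iteration 1:
  c_1 = (-0.090000 + 0.790000)/2 = 0.350000
  f(c_1) = f(0.350000) = -0.607125
  f(a) × f(c) ≥ 0, new interval: [0.350000, 0.790000]
Iteration 2:
  c_2 = (0.350000 + 0.790000)/2 = 0.570000
  f(c_2) = f(0.570000) = -0.244807
  f(a) × f(c) ≥ 0, new interval: [0.570000, 0.790000]
Iteration 3:
  c_3 = (0.570000 + 0.790000)/2 = 0.680000
  f(c_3) = f(0.680000) = -0.005568
  f(a) × f(c) ≥ 0, new interval: [0.680000, 0.790000]

After 3 iteration(s), the approximation is c_3 = 0.680000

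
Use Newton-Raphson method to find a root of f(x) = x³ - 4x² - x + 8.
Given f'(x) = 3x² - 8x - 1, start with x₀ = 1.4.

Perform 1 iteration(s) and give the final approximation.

f(x) = x³ - 4x² - x + 8
f'(x) = 3x² - 8x - 1
x₀ = 1.4

Newton-Raphson formula: x_{n+1} = x_n - f(x_n)/f'(x_n)

Iteration 1:
  f(1.400000) = 1.504000
  f'(1.400000) = -6.320000
  x_1 = 1.400000 - 1.504000/(-6.320000) = 1.637975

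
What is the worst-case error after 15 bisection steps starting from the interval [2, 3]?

Bisection error bound: |error| ≤ (b-a)/2^n
|error| ≤ (3 - 2)/2^15 = 1/2^15
|error| ≤ 0.0000305176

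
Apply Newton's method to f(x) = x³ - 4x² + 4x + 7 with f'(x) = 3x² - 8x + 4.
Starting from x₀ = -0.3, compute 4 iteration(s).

f(x) = x³ - 4x² + 4x + 7
f'(x) = 3x² - 8x + 4
x₀ = -0.3

Newton-Raphson formula: x_{n+1} = x_n - f(x_n)/f'(x_n)

Iteration 1:
  f(-0.300000) = 5.413000
  f'(-0.300000) = 6.670000
  x_1 = -0.300000 - 5.413000/6.670000 = -1.111544
Iteration 2:
  f(-1.111544) = -3.761646
  f'(-1.111544) = 16.598946
  x_2 = -1.111544 - (-3.761646)/16.598946 = -0.884925
Iteration 3:
  f(-0.884925) = -0.365042
  f'(-0.884925) = 13.428672
  x_3 = -0.884925 - (-0.365042)/13.428672 = -0.857741
Iteration 4:
  f(-0.857741) = -0.004898
  f'(-0.857741) = 13.069085
  x_4 = -0.857741 - (-0.004898)/13.069085 = -0.857366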